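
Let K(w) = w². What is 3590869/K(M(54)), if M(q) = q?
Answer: 3590869/2916 ≈ 1231.4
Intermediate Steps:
3590869/K(M(54)) = 3590869/(54²) = 3590869/2916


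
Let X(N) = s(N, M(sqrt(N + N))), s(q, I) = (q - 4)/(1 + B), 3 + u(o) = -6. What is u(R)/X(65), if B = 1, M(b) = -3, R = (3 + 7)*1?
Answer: -18/61 ≈ -0.29508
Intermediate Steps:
R = 10 (R = 10*1 = 10)
u(o) = -9 (u(o) = -3 - 6 = -9)
s(q, I) = -2 + q/2 (s(q, I) = (q - 4)/(1 + 1) = (-4 + q)/2 = (-4 + q)*(1/2) = -2 + q/2)
X(N) = -2 + N/2
u(R)/X(65) = -9/(-2 + (1/2)*65) = -9/(-2 + 65/2) = -9/61/2 = -9*2/61 = -18/61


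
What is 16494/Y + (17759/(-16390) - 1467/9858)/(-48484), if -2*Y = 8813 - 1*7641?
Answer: -1345924116479513/47818130501405 ≈ -28.147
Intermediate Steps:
Y = -586 (Y = -(8813 - 1*7641)/2 = -(8813 - 7641)/2 = -½*1172 = -586)
16494/Y + (17759/(-16390) - 1467/9858)/(-48484) = 16494/(-586) + (17759/(-16390) - 1467/9858)/(-48484) = 16494*(-1/586) + (17759*(-1/16390) - 1467*1/9858)*(-1/48484) = -8247/293 + (-17759/16390 - 489/3286)*(-1/48484) = -8247/293 - 16592696/13464385*(-1/48484) = -8247/293 + 4148174/163201810585 = -1345924116479513/47818130501405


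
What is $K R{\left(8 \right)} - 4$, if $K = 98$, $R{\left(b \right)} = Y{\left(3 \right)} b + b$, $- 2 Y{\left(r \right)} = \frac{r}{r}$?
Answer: $388$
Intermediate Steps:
$Y{\left(r \right)} = - \frac{1}{2}$ ($Y{\left(r \right)} = - \frac{r \frac{1}{r}}{2} = \left(- \frac{1}{2}\right) 1 = - \frac{1}{2}$)
$R{\left(b \right)} = \frac{b}{2}$ ($R{\left(b \right)} = - \frac{b}{2} + b = \frac{b}{2}$)
$K R{\left(8 \right)} - 4 = 98 \cdot \frac{1}{2} \cdot 8 - 4 = 98 \cdot 4 - 4 = 392 - 4 = 388$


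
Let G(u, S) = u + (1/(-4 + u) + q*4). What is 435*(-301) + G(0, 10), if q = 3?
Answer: -523693/4 ≈ -1.3092e+5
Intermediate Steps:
G(u, S) = 12 + u + 1/(-4 + u) (G(u, S) = u + (1/(-4 + u) + 3*4) = u + (1/(-4 + u) + 12) = u + (12 + 1/(-4 + u)) = 12 + u + 1/(-4 + u))
435*(-301) + G(0, 10) = 435*(-301) + (-47 + 0² + 8*0)/(-4 + 0) = -130935 + (-47 + 0 + 0)/(-4) = -130935 - ¼*(-47) = -130935 + 47/4 = -523693/4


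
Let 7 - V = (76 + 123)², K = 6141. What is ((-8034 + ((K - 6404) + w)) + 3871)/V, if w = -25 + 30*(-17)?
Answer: 4961/39594 ≈ 0.12530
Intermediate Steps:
w = -535 (w = -25 - 510 = -535)
V = -39594 (V = 7 - (76 + 123)² = 7 - 1*199² = 7 - 1*39601 = 7 - 39601 = -39594)
((-8034 + ((K - 6404) + w)) + 3871)/V = ((-8034 + ((6141 - 6404) - 535)) + 3871)/(-39594) = ((-8034 + (-263 - 535)) + 3871)*(-1/39594) = ((-8034 - 798) + 3871)*(-1/39594) = (-8832 + 3871)*(-1/39594) = -4961*(-1/39594) = 4961/39594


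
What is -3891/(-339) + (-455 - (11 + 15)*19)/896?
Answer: 1054875/101248 ≈ 10.419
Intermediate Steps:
-3891/(-339) + (-455 - (11 + 15)*19)/896 = -3891*(-1/339) + (-455 - 26*19)*(1/896) = 1297/113 + (-455 - 1*494)*(1/896) = 1297/113 + (-455 - 494)*(1/896) = 1297/113 - 949*1/896 = 1297/113 - 949/896 = 1054875/101248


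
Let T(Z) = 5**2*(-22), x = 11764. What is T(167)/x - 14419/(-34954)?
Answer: 18800052/51399857 ≈ 0.36576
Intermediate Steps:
T(Z) = -550 (T(Z) = 25*(-22) = -550)
T(167)/x - 14419/(-34954) = -550/11764 - 14419/(-34954) = -550*1/11764 - 14419*(-1/34954) = -275/5882 + 14419/34954 = 18800052/51399857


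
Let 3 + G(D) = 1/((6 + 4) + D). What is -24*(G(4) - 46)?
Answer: 8220/7 ≈ 1174.3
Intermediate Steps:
G(D) = -3 + 1/(10 + D) (G(D) = -3 + 1/((6 + 4) + D) = -3 + 1/(10 + D))
-24*(G(4) - 46) = -24*((-29 - 3*4)/(10 + 4) - 46) = -24*((-29 - 12)/14 - 46) = -24*((1/14)*(-41) - 46) = -24*(-41/14 - 46) = -24*(-685/14) = 8220/7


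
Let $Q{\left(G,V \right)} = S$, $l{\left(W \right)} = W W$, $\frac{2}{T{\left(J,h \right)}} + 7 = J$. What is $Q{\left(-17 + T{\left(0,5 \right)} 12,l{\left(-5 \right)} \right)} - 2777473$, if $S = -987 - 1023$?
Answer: $-2779483$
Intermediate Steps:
$T{\left(J,h \right)} = \frac{2}{-7 + J}$
$l{\left(W \right)} = W^{2}$
$S = -2010$
$Q{\left(G,V \right)} = -2010$
$Q{\left(-17 + T{\left(0,5 \right)} 12,l{\left(-5 \right)} \right)} - 2777473 = -2010 - 2777473 = -2779483$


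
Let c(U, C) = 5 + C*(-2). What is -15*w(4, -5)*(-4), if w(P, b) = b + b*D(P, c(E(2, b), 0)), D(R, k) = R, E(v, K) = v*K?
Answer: -1500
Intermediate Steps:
E(v, K) = K*v
c(U, C) = 5 - 2*C
w(P, b) = b + P*b (w(P, b) = b + b*P = b + P*b)
-15*w(4, -5)*(-4) = -(-75)*(1 + 4)*(-4) = -(-75)*5*(-4) = -15*(-25)*(-4) = 375*(-4) = -1500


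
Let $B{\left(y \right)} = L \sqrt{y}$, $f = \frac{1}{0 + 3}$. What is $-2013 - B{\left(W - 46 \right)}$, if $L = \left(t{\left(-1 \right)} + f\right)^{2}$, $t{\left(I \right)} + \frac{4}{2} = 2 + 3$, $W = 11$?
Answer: $-2013 - \frac{100 i \sqrt{35}}{9} \approx -2013.0 - 65.734 i$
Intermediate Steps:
$t{\left(I \right)} = 3$ ($t{\left(I \right)} = -2 + \left(2 + 3\right) = -2 + 5 = 3$)
$f = \frac{1}{3} \approx 0.33333$
$L = \frac{100}{9}$ ($L = \left(3 + \frac{1}{3}\right)^{2} = \left(\frac{10}{3}\right)^{2} = \frac{100}{9} \approx 11.111$)
$B{\left(y \right)} = \frac{100 \sqrt{y}}{9}$
$-2013 - B{\left(W - 46 \right)} = -2013 - \frac{100 \sqrt{11 - 46}}{9} = -2013 - \frac{100 \sqrt{-35}}{9} = -2013 - \frac{100 i \sqrt{35}}{9}$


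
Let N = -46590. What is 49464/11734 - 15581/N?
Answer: 1243677607/273343530 ≈ 4.5499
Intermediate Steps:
49464/11734 - 15581/N = 49464/11734 - 15581/(-46590) = 49464*(1/11734) - 15581*(-1/46590) = 24732/5867 + 15581/46590 = 1243677607/273343530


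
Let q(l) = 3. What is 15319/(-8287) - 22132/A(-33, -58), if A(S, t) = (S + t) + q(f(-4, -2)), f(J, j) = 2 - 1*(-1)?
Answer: 4137723/16574 ≈ 249.65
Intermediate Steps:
f(J, j) = 3 (f(J, j) = 2 + 1 = 3)
A(S, t) = 3 + S + t (A(S, t) = (S + t) + 3 = 3 + S + t)
15319/(-8287) - 22132/A(-33, -58) = 15319/(-8287) - 22132/(3 - 33 - 58) = 15319*(-1/8287) - 22132/(-88) = -15319/8287 - 22132*(-1/88) = -15319/8287 + 503/2 = 4137723/16574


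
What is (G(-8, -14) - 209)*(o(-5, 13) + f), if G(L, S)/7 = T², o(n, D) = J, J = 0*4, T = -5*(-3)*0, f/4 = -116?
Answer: 96976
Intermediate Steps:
f = -464 (f = 4*(-116) = -464)
T = 0 (T = 15*0 = 0)
J = 0
o(n, D) = 0
G(L, S) = 0 (G(L, S) = 7*0² = 7*0 = 0)
(G(-8, -14) - 209)*(o(-5, 13) + f) = (0 - 209)*(0 - 464) = -209*(-464) = 96976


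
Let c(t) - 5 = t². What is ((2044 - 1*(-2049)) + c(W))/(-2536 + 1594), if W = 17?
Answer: -4387/942 ≈ -4.6571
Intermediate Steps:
c(t) = 5 + t²
((2044 - 1*(-2049)) + c(W))/(-2536 + 1594) = ((2044 - 1*(-2049)) + (5 + 17²))/(-2536 + 1594) = ((2044 + 2049) + (5 + 289))/(-942) = (4093 + 294)*(-1/942) = 4387*(-1/942) = -4387/942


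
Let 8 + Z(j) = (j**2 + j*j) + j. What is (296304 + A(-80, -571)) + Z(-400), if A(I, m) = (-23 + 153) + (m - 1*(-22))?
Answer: 615477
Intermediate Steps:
Z(j) = -8 + j + 2*j**2 (Z(j) = -8 + ((j**2 + j*j) + j) = -8 + ((j**2 + j**2) + j) = -8 + (2*j**2 + j) = -8 + (j + 2*j**2) = -8 + j + 2*j**2)
A(I, m) = 152 + m (A(I, m) = 130 + (m + 22) = 130 + (22 + m) = 152 + m)
(296304 + A(-80, -571)) + Z(-400) = (296304 + (152 - 571)) + (-8 - 400 + 2*(-400)**2) = (296304 - 419) + (-8 - 400 + 2*160000) = 295885 + (-8 - 400 + 320000) = 295885 + 319592 = 615477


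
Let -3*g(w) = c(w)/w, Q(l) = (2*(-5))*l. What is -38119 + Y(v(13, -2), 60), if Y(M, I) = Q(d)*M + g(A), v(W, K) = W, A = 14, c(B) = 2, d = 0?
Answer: -800500/21 ≈ -38119.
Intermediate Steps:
Q(l) = -10*l
g(w) = -2/(3*w)
Y(M, I) = -1/21 (Y(M, I) = (-10*0)*M - 2/3/14 = 0*M - 2/3*1/14 = 0 - 1/21 = -1/21)
-38119 + Y(v(13, -2), 60) = -38119 - 1/21 = -800500/21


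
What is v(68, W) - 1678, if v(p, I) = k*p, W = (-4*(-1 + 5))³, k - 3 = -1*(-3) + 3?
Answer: -1066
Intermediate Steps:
k = 9 (k = 3 + (-1*(-3) + 3) = 3 + (3 + 3) = 3 + 6 = 9)
W = -4096 (W = (-4*4)³ = (-16)³ = -4096)
v(p, I) = 9*p
v(68, W) - 1678 = 9*68 - 1678 = 612 - 1678 = -1066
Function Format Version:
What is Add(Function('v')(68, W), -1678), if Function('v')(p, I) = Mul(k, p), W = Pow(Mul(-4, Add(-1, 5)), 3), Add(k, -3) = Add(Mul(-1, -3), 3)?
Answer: -1066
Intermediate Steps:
k = 9 (k = Add(3, Add(Mul(-1, -3), 3)) = Add(3, Add(3, 3)) = Add(3, 6) = 9)
W = -4096 (W = Pow(Mul(-4, 4), 3) = Pow(-16, 3) = -4096)
Function('v')(p, I) = Mul(9, p)
Add(Function('v')(68, W), -1678) = Add(Mul(9, 68), -1678) = Add(612, -1678) = -1066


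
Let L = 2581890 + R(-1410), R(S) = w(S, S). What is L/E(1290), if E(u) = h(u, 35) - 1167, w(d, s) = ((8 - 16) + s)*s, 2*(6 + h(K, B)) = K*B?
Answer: 254515/1189 ≈ 214.06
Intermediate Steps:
h(K, B) = -6 + B*K/2 (h(K, B) = -6 + (K*B)/2 = -6 + (B*K)/2 = -6 + B*K/2)
w(d, s) = s*(-8 + s) (w(d, s) = (-8 + s)*s = s*(-8 + s))
R(S) = S*(-8 + S)
E(u) = -1173 + 35*u/2 (E(u) = (-6 + (½)*35*u) - 1167 = (-6 + 35*u/2) - 1167 = -1173 + 35*u/2)
L = 4581270 (L = 2581890 - 1410*(-8 - 1410) = 2581890 - 1410*(-1418) = 2581890 + 1999380 = 4581270)
L/E(1290) = 4581270/(-1173 + (35/2)*1290) = 4581270/(-1173 + 22575) = 4581270/21402 = 4581270*(1/21402) = 254515/1189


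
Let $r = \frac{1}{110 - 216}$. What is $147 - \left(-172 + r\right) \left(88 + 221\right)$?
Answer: $\frac{5649579}{106} \approx 53298.0$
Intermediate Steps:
$r = - \frac{1}{106}$ ($r = \frac{1}{-106} = - \frac{1}{106} \approx -0.009434$)
$147 - \left(-172 + r\right) \left(88 + 221\right) = 147 - \left(-172 - \frac{1}{106}\right) \left(88 + 221\right) = 147 - \left(- \frac{18233}{106}\right) 309 = 147 - - \frac{5633997}{106} = 147 + \frac{5633997}{106} = \frac{5649579}{106}$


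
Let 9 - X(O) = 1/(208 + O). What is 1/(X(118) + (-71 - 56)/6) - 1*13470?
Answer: -80160459/5951 ≈ -13470.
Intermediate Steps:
X(O) = 9 - 1/(208 + O)
1/(X(118) + (-71 - 56)/6) - 1*13470 = 1/((1871 + 9*118)/(208 + 118) + (-71 - 56)/6) - 1*13470 = 1/((1871 + 1062)/326 - 127*1/6) - 13470 = 1/((1/326)*2933 - 127/6) - 13470 = 1/(2933/326 - 127/6) - 13470 = 1/(-5951/489) - 13470 = -489/5951 - 13470 = -80160459/5951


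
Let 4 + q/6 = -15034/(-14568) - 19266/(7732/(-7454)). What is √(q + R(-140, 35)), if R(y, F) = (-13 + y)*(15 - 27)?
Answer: √623691698931194638/2346662 ≈ 336.54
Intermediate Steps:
R(y, F) = 156 - 12*y (R(y, F) = (-13 + y)*(-12) = 156 - 12*y)
q = 261469769717/2346662 (q = -24 + 6*(-15034/(-14568) - 19266/(7732/(-7454))) = -24 + 6*(-15034*(-1/14568) - 19266/(7732*(-1/7454))) = -24 + 6*(7517/7284 - 19266/(-3866/3727)) = -24 + 6*(7517/7284 - 19266*(-3727/3866)) = -24 + 6*(7517/7284 + 35902191/1933) = -24 + 6*(261526089605/14079972) = -24 + 261526089605/2346662 = 261469769717/2346662 ≈ 1.1142e+5)
√(q + R(-140, 35)) = √(261469769717/2346662 + (156 - 12*(-140))) = √(261469769717/2346662 + (156 + 1680)) = √(261469769717/2346662 + 1836) = √(265778241149/2346662) = √623691698931194638/2346662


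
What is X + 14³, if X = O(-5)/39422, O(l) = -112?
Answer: 54086928/19711 ≈ 2744.0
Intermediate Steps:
X = -56/19711 (X = -112/39422 = -112*1/39422 = -56/19711 ≈ -0.0028411)
X + 14³ = -56/19711 + 14³ = -56/19711 + 2744 = 54086928/19711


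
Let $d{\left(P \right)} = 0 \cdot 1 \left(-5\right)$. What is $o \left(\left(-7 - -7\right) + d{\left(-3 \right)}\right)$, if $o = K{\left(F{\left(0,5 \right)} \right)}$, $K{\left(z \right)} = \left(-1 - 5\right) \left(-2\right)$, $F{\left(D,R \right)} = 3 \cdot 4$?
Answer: $0$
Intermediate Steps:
$F{\left(D,R \right)} = 12$
$d{\left(P \right)} = 0$ ($d{\left(P \right)} = 0 \left(-5\right) = 0$)
$K{\left(z \right)} = 12$ ($K{\left(z \right)} = \left(-6\right) \left(-2\right) = 12$)
$o = 12$
$o \left(\left(-7 - -7\right) + d{\left(-3 \right)}\right) = 12 \left(\left(-7 - -7\right) + 0\right) = 12 \left(\left(-7 + 7\right) + 0\right) = 12 \left(0 + 0\right) = 12 \cdot 0 = 0$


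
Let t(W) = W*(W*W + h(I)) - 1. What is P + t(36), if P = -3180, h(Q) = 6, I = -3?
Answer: 43691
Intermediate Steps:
t(W) = -1 + W*(6 + W²) (t(W) = W*(W*W + 6) - 1 = W*(W² + 6) - 1 = W*(6 + W²) - 1 = -1 + W*(6 + W²))
P + t(36) = -3180 + (-1 + 36³ + 6*36) = -3180 + (-1 + 46656 + 216) = -3180 + 46871 = 43691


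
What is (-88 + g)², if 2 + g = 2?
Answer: 7744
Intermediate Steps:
g = 0 (g = -2 + 2 = 0)
(-88 + g)² = (-88 + 0)² = (-88)² = 7744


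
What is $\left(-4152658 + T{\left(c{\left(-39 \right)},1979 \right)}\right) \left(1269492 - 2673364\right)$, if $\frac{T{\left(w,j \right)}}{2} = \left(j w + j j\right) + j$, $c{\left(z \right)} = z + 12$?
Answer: $-5022093767552$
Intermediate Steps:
$c{\left(z \right)} = 12 + z$
$T{\left(w,j \right)} = 2 j + 2 j^{2} + 2 j w$ ($T{\left(w,j \right)} = 2 \left(\left(j w + j j\right) + j\right) = 2 \left(\left(j w + j^{2}\right) + j\right) = 2 \left(\left(j^{2} + j w\right) + j\right) = 2 \left(j + j^{2} + j w\right) = 2 j + 2 j^{2} + 2 j w$)
$\left(-4152658 + T{\left(c{\left(-39 \right)},1979 \right)}\right) \left(1269492 - 2673364\right) = \left(-4152658 + 2 \cdot 1979 \left(1 + 1979 + \left(12 - 39\right)\right)\right) \left(1269492 - 2673364\right) = \left(-4152658 + 2 \cdot 1979 \left(1 + 1979 - 27\right)\right) \left(-1403872\right) = \left(-4152658 + 2 \cdot 1979 \cdot 1953\right) \left(-1403872\right) = \left(-4152658 + 7729974\right) \left(-1403872\right) = 3577316 \left(-1403872\right) = -5022093767552$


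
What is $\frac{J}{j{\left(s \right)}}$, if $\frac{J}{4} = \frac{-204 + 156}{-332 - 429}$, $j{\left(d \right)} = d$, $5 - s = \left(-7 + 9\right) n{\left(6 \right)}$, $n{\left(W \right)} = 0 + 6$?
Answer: $- \frac{192}{5327} \approx -0.036043$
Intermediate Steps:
$n{\left(W \right)} = 6$
$s = -7$ ($s = 5 - \left(-7 + 9\right) 6 = 5 - 2 \cdot 6 = 5 - 12 = -7$)
$J = \frac{192}{761}$ ($J = 4 \frac{-204 + 156}{-332 - 429} = 4 \left(- \frac{48}{-761}\right) = 4 \left(\left(-48\right) \left(- \frac{1}{761}\right)\right) = 4 \cdot \frac{48}{761} = \frac{192}{761} \approx 0.2523$)
$\frac{J}{j{\left(s \right)}} = \frac{192}{761 \left(-7\right)} = \frac{192}{761} \left(- \frac{1}{7}\right) = - \frac{192}{5327}$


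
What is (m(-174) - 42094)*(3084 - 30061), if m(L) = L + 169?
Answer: 1135704723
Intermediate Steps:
m(L) = 169 + L
(m(-174) - 42094)*(3084 - 30061) = ((169 - 174) - 42094)*(3084 - 30061) = (-5 - 42094)*(-26977) = -42099*(-26977) = 1135704723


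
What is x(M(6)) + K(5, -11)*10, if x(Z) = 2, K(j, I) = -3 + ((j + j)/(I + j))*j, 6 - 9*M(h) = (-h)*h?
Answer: -334/3 ≈ -111.33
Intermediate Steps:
M(h) = ⅔ + h²/9 (M(h) = ⅔ - (-h)*h/9 = ⅔ - (-1)*h²/9 = ⅔ + h²/9)
K(j, I) = -3 + 2*j²/(I + j) (K(j, I) = -3 + ((2*j)/(I + j))*j = -3 + (2*j/(I + j))*j = -3 + 2*j²/(I + j))
x(M(6)) + K(5, -11)*10 = 2 + ((-3*(-11) - 3*5 + 2*5²)/(-11 + 5))*10 = 2 + ((33 - 15 + 2*25)/(-6))*10 = 2 - (33 - 15 + 50)/6*10 = 2 - ⅙*68*10 = 2 - 34/3*10 = 2 - 340/3 = -334/3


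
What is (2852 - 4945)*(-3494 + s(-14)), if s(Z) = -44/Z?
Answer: 7306364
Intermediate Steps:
(2852 - 4945)*(-3494 + s(-14)) = (2852 - 4945)*(-3494 - 44/(-14)) = -2093*(-3494 - 44*(-1/14)) = -2093*(-3494 + 22/7) = -2093*(-24436/7) = 7306364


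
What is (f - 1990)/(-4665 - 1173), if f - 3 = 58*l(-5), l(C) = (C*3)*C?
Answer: -17/42 ≈ -0.40476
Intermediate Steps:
l(C) = 3*C² (l(C) = (3*C)*C = 3*C²)
f = 4353 (f = 3 + 58*(3*(-5)²) = 3 + 58*(3*25) = 3 + 58*75 = 3 + 4350 = 4353)
(f - 1990)/(-4665 - 1173) = (4353 - 1990)/(-4665 - 1173) = 2363/(-5838) = 2363*(-1/5838) = -17/42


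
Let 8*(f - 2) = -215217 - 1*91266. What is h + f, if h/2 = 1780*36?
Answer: 718813/8 ≈ 89852.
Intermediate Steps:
h = 128160 (h = 2*(1780*36) = 2*64080 = 128160)
f = -306467/8 (f = 2 + (-215217 - 1*91266)/8 = 2 + (-215217 - 91266)/8 = 2 + (⅛)*(-306483) = 2 - 306483/8 = -306467/8 ≈ -38308.)
h + f = 128160 - 306467/8 = 718813/8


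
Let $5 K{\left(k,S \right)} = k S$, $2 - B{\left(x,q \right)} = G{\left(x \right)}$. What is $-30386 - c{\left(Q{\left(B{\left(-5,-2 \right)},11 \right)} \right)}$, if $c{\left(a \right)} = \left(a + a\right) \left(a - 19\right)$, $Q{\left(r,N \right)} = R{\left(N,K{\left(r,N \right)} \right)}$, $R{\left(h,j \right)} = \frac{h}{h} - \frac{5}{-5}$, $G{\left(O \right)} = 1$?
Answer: $-30318$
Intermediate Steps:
$B{\left(x,q \right)} = 1$ ($B{\left(x,q \right)} = 2 - 1 = 1$)
$K{\left(k,S \right)} = \frac{S k}{5}$ ($K{\left(k,S \right)} = \frac{k S}{5} = \frac{S k}{5}$)
$R{\left(h,j \right)} = 2$ ($R{\left(h,j \right)} = 1 - -1 = 1 + 1 = 2$)
$Q{\left(r,N \right)} = 2$
$c{\left(a \right)} = 2 a \left(-19 + a\right)$
$-30386 - c{\left(Q{\left(B{\left(-5,-2 \right)},11 \right)} \right)} = -30386 - 2 \cdot 2 \left(-19 + 2\right) = -30386 - 2 \cdot 2 \left(-17\right) = -30386 - -68 = -30386 + 68 = -30318$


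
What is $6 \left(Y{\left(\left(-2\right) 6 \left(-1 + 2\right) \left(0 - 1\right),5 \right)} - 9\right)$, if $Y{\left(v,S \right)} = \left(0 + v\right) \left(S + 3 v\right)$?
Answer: $2898$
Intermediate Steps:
$Y{\left(v,S \right)} = v \left(S + 3 v\right)$
$6 \left(Y{\left(\left(-2\right) 6 \left(-1 + 2\right) \left(0 - 1\right),5 \right)} - 9\right) = 6 \left(\left(-2\right) 6 \left(-1 + 2\right) \left(0 - 1\right) \left(5 + 3 \left(-2\right) 6 \left(-1 + 2\right) \left(0 - 1\right)\right) - 9\right) = 6 \left(- 12 \cdot 1 \left(-1\right) \left(5 + 3 \left(- 12 \cdot 1 \left(-1\right)\right)\right) - 9\right) = 6 \left(\left(-12\right) \left(-1\right) \left(5 + 3 \left(\left(-12\right) \left(-1\right)\right)\right) - 9\right) = 6 \left(12 \left(5 + 3 \cdot 12\right) - 9\right) = 6 \left(12 \left(5 + 36\right) - 9\right) = 6 \left(12 \cdot 41 - 9\right) = 6 \left(492 - 9\right) = 6 \cdot 483 = 2898$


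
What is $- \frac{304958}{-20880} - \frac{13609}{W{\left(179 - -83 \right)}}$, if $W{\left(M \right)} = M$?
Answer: $- \frac{51064231}{1367640} \approx -37.337$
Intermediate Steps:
$- \frac{304958}{-20880} - \frac{13609}{W{\left(179 - -83 \right)}} = - \frac{304958}{-20880} - \frac{13609}{179 - -83} = \left(-304958\right) \left(- \frac{1}{20880}\right) - \frac{13609}{179 + 83} = \frac{152479}{10440} - \frac{13609}{262} = - \frac{51064231}{1367640}$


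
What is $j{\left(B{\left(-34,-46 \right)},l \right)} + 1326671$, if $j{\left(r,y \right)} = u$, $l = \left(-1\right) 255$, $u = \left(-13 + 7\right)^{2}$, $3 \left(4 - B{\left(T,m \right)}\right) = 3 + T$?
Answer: $1326707$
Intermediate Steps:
$B{\left(T,m \right)} = 3 - \frac{T}{3}$ ($B{\left(T,m \right)} = 4 - \frac{3 + T}{3} = 4 - \left(1 + \frac{T}{3}\right) = 3 - \frac{T}{3}$)
$u = 36$ ($u = \left(-6\right)^{2} = 36$)
$l = -255$
$j{\left(r,y \right)} = 36$
$j{\left(B{\left(-34,-46 \right)},l \right)} + 1326671 = 36 + 1326671 = 1326707$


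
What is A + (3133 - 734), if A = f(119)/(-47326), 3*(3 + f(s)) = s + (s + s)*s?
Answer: 170288395/70989 ≈ 2398.8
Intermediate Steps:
f(s) = -3 + s/3 + 2*s²/3 (f(s) = -3 + (s + (s + s)*s)/3 = -3 + (s + (2*s)*s)/3 = -3 + (s + 2*s²)/3 = -3 + (s/3 + 2*s²/3) = -3 + s/3 + 2*s²/3)
A = -14216/70989 (A = (-3 + (⅓)*119 + (⅔)*119²)/(-47326) = (-3 + 119/3 + (⅔)*14161)*(-1/47326) = (-3 + 119/3 + 28322/3)*(-1/47326) = (28432/3)*(-1/47326) = -14216/70989 ≈ -0.20026)
A + (3133 - 734) = -14216/70989 + (3133 - 734) = -14216/70989 + 2399 = 170288395/70989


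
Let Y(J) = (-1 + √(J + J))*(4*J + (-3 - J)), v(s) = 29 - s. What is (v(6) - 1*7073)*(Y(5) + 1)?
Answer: 77550 - 84600*√10 ≈ -1.8998e+5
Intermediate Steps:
Y(J) = (-1 + √2*√J)*(-3 + 3*J) (Y(J) = (-1 + √(2*J))*(-3 + 3*J) = (-1 + √2*√J)*(-3 + 3*J))
(v(6) - 1*7073)*(Y(5) + 1) = ((29 - 1*6) - 1*7073)*((3 - 3*5 - 3*√2*√5 + 3*√2*5^(3/2)) + 1) = ((29 - 6) - 7073)*((3 - 15 - 3*√10 + 3*√2*(5*√5)) + 1) = (23 - 7073)*((3 - 15 - 3*√10 + 15*√10) + 1) = -7050*((-12 + 12*√10) + 1) = -7050*(-11 + 12*√10) = 77550 - 84600*√10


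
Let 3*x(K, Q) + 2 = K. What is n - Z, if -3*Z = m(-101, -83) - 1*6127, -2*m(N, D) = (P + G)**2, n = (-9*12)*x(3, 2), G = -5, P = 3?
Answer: -2079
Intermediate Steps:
x(K, Q) = -2/3 + K/3
n = -36 (n = (-9*12)*(-2/3 + (1/3)*3) = -108*(-2/3 + 1) = -108*1/3 = -36)
m(N, D) = -2 (m(N, D) = -(3 - 5)**2/2 = -1/2*(-2)**2 = -1/2*4 = -2)
Z = 2043 (Z = -(-2 - 1*6127)/3 = -(-2 - 6127)/3 = -1/3*(-6129) = 2043)
n - Z = -36 - 1*2043 = -36 - 2043 = -2079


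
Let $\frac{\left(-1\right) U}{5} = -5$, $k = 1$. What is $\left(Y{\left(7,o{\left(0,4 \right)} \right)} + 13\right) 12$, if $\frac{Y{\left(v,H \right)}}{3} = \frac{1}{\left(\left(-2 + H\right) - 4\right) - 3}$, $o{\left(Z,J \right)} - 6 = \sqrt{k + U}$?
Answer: $\frac{2760}{17} + \frac{36 \sqrt{26}}{17} \approx 173.15$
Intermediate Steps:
$U = 25$ ($U = \left(-5\right) \left(-5\right) = 25$)
$o{\left(Z,J \right)} = 6 + \sqrt{26}$ ($o{\left(Z,J \right)} = 6 + \sqrt{1 + 25} = 6 + \sqrt{26}$)
$Y{\left(v,H \right)} = \frac{3}{-9 + H}$ ($Y{\left(v,H \right)} = \frac{3}{\left(\left(-2 + H\right) - 4\right) - 3} = \frac{3}{\left(-6 + H\right) - 3} = \frac{3}{-9 + H}$)
$\left(Y{\left(7,o{\left(0,4 \right)} \right)} + 13\right) 12 = \left(\frac{3}{-9 + \left(6 + \sqrt{26}\right)} + 13\right) 12 = \left(\frac{3}{-3 + \sqrt{26}} + 13\right) 12 = \left(13 + \frac{3}{-3 + \sqrt{26}}\right) 12 = 156 + \frac{36}{-3 + \sqrt{26}}$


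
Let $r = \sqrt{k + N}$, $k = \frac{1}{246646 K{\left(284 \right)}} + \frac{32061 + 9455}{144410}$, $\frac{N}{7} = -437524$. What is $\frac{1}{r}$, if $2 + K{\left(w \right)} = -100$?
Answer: $- \frac{2 i \sqrt{2526521104045758939946460362785}}{5563414279143232549} \approx - 0.00057141 i$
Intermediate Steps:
$N = -3062668$ ($N = 7 \left(-437524\right) = -3062668$)
$K{\left(w \right)} = -102$ ($K{\left(w \right)} = -2 - 100 = -102$)
$k = \frac{522227449931}{1816525591860}$ ($k = \frac{1}{246646 \left(-102\right)} + \frac{32061 + 9455}{144410} = \frac{1}{246646} \left(- \frac{1}{102}\right) + 41516 \cdot \frac{1}{144410} = - \frac{1}{25157892} + \frac{20758}{72205} = \frac{522227449931}{1816525591860} \approx 0.28749$)
$r = \frac{i \sqrt{2526521104045758939946460362785}}{908262795930}$ ($r = \sqrt{\frac{522227449931}{1816525591860} - 3062668} = \sqrt{- \frac{5563414279143232549}{1816525591860}} = \frac{i \sqrt{2526521104045758939946460362785}}{908262795930} \approx 1750.0 i$)
$\frac{1}{r} = \frac{1}{\frac{1}{908262795930} i \sqrt{2526521104045758939946460362785}} = - \frac{2 i \sqrt{2526521104045758939946460362785}}{5563414279143232549}$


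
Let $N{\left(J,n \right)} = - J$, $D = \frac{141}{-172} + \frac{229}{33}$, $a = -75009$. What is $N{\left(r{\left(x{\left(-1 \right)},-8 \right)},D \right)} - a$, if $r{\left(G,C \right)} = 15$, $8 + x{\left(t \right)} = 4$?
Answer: $74994$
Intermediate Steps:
$x{\left(t \right)} = -4$ ($x{\left(t \right)} = -8 + 4 = -4$)
$D = \frac{34735}{5676}$ ($D = 141 \left(- \frac{1}{172}\right) + 229 \cdot \frac{1}{33} = - \frac{141}{172} + \frac{229}{33} = \frac{34735}{5676} \approx 6.1196$)
$N{\left(r{\left(x{\left(-1 \right)},-8 \right)},D \right)} - a = \left(-1\right) 15 - -75009 = -15 + 75009 = 74994$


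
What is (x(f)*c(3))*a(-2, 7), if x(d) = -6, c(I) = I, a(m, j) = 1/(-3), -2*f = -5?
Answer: 6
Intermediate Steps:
f = 5/2 (f = -½*(-5) = 5/2 ≈ 2.5000)
a(m, j) = -⅓
(x(f)*c(3))*a(-2, 7) = -6*3*(-⅓) = -18*(-⅓) = 6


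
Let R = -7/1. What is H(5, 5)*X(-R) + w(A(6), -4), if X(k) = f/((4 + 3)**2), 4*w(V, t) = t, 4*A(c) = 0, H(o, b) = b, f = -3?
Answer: -64/49 ≈ -1.3061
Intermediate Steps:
A(c) = 0 (A(c) = (1/4)*0 = 0)
w(V, t) = t/4
R = -7 (R = -7*1 = -7)
X(k) = -3/49 (X(k) = -3/(4 + 3)**2 = -3/(7**2) = -3/49)
H(5, 5)*X(-R) + w(A(6), -4) = 5*(-3/49) + (1/4)*(-4) = -15/49 - 1 = -64/49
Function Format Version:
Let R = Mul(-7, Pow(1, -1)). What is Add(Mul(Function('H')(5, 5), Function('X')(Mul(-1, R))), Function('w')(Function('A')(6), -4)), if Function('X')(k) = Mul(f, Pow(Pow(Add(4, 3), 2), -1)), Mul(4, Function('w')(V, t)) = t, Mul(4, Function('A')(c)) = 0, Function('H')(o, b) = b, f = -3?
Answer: Rational(-64, 49) ≈ -1.3061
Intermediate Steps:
Function('A')(c) = 0 (Function('A')(c) = Mul(Rational(1, 4), 0) = 0)
Function('w')(V, t) = Mul(Rational(1, 4), t)
R = -7 (R = Mul(-7, 1) = -7)
Function('X')(k) = Rational(-3, 49) (Function('X')(k) = Mul(-3, Pow(Pow(Add(4, 3), 2), -1)) = Mul(-3, Pow(Pow(7, 2), -1)) = Mul(-3, Pow(49, -1)) = Mul(-3, Rational(1, 49)) = Rational(-3, 49))
Add(Mul(Function('H')(5, 5), Function('X')(Mul(-1, R))), Function('w')(Function('A')(6), -4)) = Add(Mul(5, Rational(-3, 49)), Mul(Rational(1, 4), -4)) = Add(Rational(-15, 49), -1) = Rational(-64, 49)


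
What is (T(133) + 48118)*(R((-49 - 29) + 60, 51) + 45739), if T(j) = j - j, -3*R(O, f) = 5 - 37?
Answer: 6604147382/3 ≈ 2.2014e+9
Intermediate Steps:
R(O, f) = 32/3 (R(O, f) = -(5 - 37)/3 = -⅓*(-32) = 32/3)
T(j) = 0
(T(133) + 48118)*(R((-49 - 29) + 60, 51) + 45739) = (0 + 48118)*(32/3 + 45739) = 48118*(137249/3) = 6604147382/3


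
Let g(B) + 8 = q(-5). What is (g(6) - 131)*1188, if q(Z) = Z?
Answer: -171072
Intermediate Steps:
g(B) = -13 (g(B) = -8 - 5 = -13)
(g(6) - 131)*1188 = (-13 - 131)*1188 = -144*1188 = -171072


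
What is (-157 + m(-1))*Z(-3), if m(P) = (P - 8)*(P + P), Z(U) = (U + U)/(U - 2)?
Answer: -834/5 ≈ -166.80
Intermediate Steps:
Z(U) = 2*U/(-2 + U) (Z(U) = (2*U)/(-2 + U) = 2*U/(-2 + U))
m(P) = 2*P*(-8 + P) (m(P) = (-8 + P)*(2*P) = 2*P*(-8 + P))
(-157 + m(-1))*Z(-3) = (-157 + 2*(-1)*(-8 - 1))*(2*(-3)/(-2 - 3)) = (-157 + 2*(-1)*(-9))*(2*(-3)/(-5)) = (-157 + 18)*(2*(-3)*(-⅕)) = -139*6/5 = -834/5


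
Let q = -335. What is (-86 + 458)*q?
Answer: -124620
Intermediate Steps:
(-86 + 458)*q = (-86 + 458)*(-335) = 372*(-335) = -124620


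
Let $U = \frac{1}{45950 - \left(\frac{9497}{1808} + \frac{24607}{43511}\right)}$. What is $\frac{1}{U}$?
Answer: $\frac{3614331740177}{78667888} \approx 45944.0$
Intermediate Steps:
$U = \frac{78667888}{3614331740177}$ ($U = \frac{1}{45950 - \frac{457713423}{78667888}} = \frac{1}{\frac{3614331740177}{78667888}} = \frac{78667888}{3614331740177} \approx 2.1766 \cdot 10^{-5}$)
$\frac{1}{U} = \frac{1}{\frac{78667888}{3614331740177}} = \frac{3614331740177}{78667888}$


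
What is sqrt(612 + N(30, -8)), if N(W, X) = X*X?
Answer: 26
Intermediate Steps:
N(W, X) = X**2
sqrt(612 + N(30, -8)) = sqrt(612 + (-8)**2) = sqrt(612 + 64) = sqrt(676) = 26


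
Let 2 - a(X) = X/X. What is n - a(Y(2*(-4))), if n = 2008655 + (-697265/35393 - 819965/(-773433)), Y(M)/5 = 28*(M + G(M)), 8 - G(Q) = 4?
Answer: 54984613655279026/27374114169 ≈ 2.0086e+6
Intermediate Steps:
G(Q) = 4 (G(Q) = 8 - 1*4 = 8 - 4 = 4)
Y(M) = 560 + 140*M (Y(M) = 5*(28*(M + 4)) = 5*(28*(4 + M)) = 5*(112 + 28*M) = 560 + 140*M)
a(X) = 1 (a(X) = 2 - X/X = 2 - 1*1 = 2 - 1 = 1)
n = 54984641029393195/27374114169 (n = 2008655 + (-697265*1/35393 - 819965*(-1/773433)) = 2008655 + (-697265/35393 + 819965/773433) = 2008655 - 510266739500/27374114169 = 54984641029393195/27374114169 ≈ 2.0086e+6)
n - a(Y(2*(-4))) = 54984641029393195/27374114169 - 1*1 = 54984641029393195/27374114169 - 1 = 54984613655279026/27374114169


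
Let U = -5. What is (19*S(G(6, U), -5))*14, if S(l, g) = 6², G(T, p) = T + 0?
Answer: 9576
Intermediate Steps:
G(T, p) = T
S(l, g) = 36
(19*S(G(6, U), -5))*14 = (19*36)*14 = 684*14 = 9576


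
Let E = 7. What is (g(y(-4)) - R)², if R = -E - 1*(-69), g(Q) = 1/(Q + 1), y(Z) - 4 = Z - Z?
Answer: 95481/25 ≈ 3819.2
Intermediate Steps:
y(Z) = 4 (y(Z) = 4 + (Z - Z) = 4 + 0 = 4)
g(Q) = 1/(1 + Q)
R = 62 (R = -1*7 - 1*(-69) = -7 + 69 = 62)
(g(y(-4)) - R)² = (1/(1 + 4) - 1*62)² = (1/5 - 62)² = (⅕ - 62)² = (-309/5)² = 95481/25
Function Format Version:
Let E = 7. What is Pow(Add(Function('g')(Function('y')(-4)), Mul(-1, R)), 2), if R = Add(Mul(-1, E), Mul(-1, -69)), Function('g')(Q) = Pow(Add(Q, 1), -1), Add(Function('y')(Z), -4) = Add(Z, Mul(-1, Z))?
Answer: Rational(95481, 25) ≈ 3819.2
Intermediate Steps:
Function('y')(Z) = 4 (Function('y')(Z) = Add(4, Add(Z, Mul(-1, Z))) = Add(4, 0) = 4)
Function('g')(Q) = Pow(Add(1, Q), -1)
R = 62 (R = Add(Mul(-1, 7), Mul(-1, -69)) = Add(-7, 69) = 62)
Pow(Add(Function('g')(Function('y')(-4)), Mul(-1, R)), 2) = Pow(Add(Pow(Add(1, 4), -1), Mul(-1, 62)), 2) = Pow(Add(Pow(5, -1), -62), 2) = Pow(Add(Rational(1, 5), -62), 2) = Pow(Rational(-309, 5), 2) = Rational(95481, 25)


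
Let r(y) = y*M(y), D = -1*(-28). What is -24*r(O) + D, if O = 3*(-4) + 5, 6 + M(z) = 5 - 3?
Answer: -644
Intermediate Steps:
D = 28
M(z) = -4 (M(z) = -6 + (5 - 3) = -6 + 2 = -4)
O = -7 (O = -12 + 5 = -7)
r(y) = -4*y (r(y) = y*(-4) = -4*y)
-24*r(O) + D = -(-96)*(-7) + 28 = -24*28 + 28 = -672 + 28 = -644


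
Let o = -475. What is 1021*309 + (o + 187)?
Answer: 315201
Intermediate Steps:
1021*309 + (o + 187) = 1021*309 + (-475 + 187) = 315489 - 288 = 315201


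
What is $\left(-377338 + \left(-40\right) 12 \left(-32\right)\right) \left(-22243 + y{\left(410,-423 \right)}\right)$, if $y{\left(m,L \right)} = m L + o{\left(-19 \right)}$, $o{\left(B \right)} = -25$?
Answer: $70838370644$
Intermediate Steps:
$y{\left(m,L \right)} = -25 + L m$ ($y{\left(m,L \right)} = m L - 25 = L m - 25 = -25 + L m$)
$\left(-377338 + \left(-40\right) 12 \left(-32\right)\right) \left(-22243 + y{\left(410,-423 \right)}\right) = \left(-377338 + \left(-40\right) 12 \left(-32\right)\right) \left(-22243 - 173455\right) = \left(-377338 - -15360\right) \left(-22243 - 173455\right) = \left(-377338 + 15360\right) \left(-22243 - 173455\right) = \left(-361978\right) \left(-195698\right) = 70838370644$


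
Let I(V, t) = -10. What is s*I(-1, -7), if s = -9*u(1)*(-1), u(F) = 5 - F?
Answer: -360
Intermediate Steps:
s = 36 (s = -9*(5 - 1*1)*(-1) = -9*(5 - 1)*(-1) = -9*4*(-1) = -36*(-1) = 36)
s*I(-1, -7) = 36*(-10) = -360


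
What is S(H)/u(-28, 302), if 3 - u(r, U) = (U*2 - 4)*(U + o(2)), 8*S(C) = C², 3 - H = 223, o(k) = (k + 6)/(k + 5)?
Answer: -42350/1273179 ≈ -0.033263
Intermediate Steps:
o(k) = (6 + k)/(5 + k)
H = -220 (H = 3 - 1*223 = 3 - 223 = -220)
S(C) = C²/8
u(r, U) = 3 - (-4 + 2*U)*(8/7 + U) (u(r, U) = 3 - (U*2 - 4)*(U + (6 + 2)/(5 + 2)) = 3 - (2*U - 4)*(U + 8/7) = 3 - (-4 + 2*U)*(U + (⅐)*8) = 3 - (-4 + 2*U)*(U + 8/7) = 3 - (-4 + 2*U)*(8/7 + U))
S(H)/u(-28, 302) = ((⅛)*(-220)²)/(53/7 - 2*302² + (12/7)*302) = ((⅛)*48400)/(53/7 - 2*91204 + 3624/7) = 6050/(53/7 - 182408 + 3624/7) = 6050/(-1273179/7) = 6050*(-7/1273179) = -42350/1273179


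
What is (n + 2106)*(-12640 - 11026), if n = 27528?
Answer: -701318244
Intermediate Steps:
(n + 2106)*(-12640 - 11026) = (27528 + 2106)*(-12640 - 11026) = 29634*(-23666) = -701318244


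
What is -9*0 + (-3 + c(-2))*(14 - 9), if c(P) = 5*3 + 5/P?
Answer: 95/2 ≈ 47.500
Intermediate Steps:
c(P) = 15 + 5/P
-9*0 + (-3 + c(-2))*(14 - 9) = -9*0 + (-3 + (15 + 5/(-2)))*(14 - 9) = 0 + (-3 + (15 + 5*(-½)))*5 = 0 + (-3 + (15 - 5/2))*5 = 0 + (-3 + 25/2)*5 = 0 + (19/2)*5 = 0 + 95/2 = 95/2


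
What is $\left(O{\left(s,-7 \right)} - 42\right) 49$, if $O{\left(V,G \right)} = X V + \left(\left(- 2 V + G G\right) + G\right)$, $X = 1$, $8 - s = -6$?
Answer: $-686$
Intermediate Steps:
$s = 14$ ($s = 8 - -6 = 8 + 6 = 14$)
$O{\left(V,G \right)} = G + G^{2} - V$ ($O{\left(V,G \right)} = 1 V + \left(\left(- 2 V + G G\right) + G\right) = V + \left(\left(- 2 V + G^{2}\right) + G\right) = V + \left(\left(G^{2} - 2 V\right) + G\right) = V + \left(G + G^{2} - 2 V\right) = G + G^{2} - V$)
$\left(O{\left(s,-7 \right)} - 42\right) 49 = \left(\left(-7 + \left(-7\right)^{2} - 14\right) - 42\right) 49 = \left(\left(-7 + 49 - 14\right) - 42\right) 49 = \left(28 - 42\right) 49 = \left(-14\right) 49 = -686$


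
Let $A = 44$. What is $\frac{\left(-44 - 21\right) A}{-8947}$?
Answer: $\frac{2860}{8947} \approx 0.31966$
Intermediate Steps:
$\frac{\left(-44 - 21\right) A}{-8947} = \frac{\left(-44 - 21\right) 44}{-8947} = \left(-65\right) 44 \left(- \frac{1}{8947}\right) = \left(-2860\right) \left(- \frac{1}{8947}\right) = \frac{2860}{8947}$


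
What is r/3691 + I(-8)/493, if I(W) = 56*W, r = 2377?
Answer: -481707/1819663 ≈ -0.26472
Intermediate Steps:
r/3691 + I(-8)/493 = 2377/3691 + (56*(-8))/493 = 2377*(1/3691) - 448*1/493 = 2377/3691 - 448/493 = -481707/1819663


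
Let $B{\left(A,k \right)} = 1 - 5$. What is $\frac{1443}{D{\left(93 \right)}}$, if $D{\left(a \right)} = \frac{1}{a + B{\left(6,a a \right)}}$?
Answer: $128427$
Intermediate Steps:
$B{\left(A,k \right)} = -4$
$D{\left(a \right)} = \frac{1}{-4 + a}$ ($D{\left(a \right)} = \frac{1}{a - 4} = \frac{1}{-4 + a}$)
$\frac{1443}{D{\left(93 \right)}} = \frac{1443}{\frac{1}{-4 + 93}} = \frac{1443}{\frac{1}{89}} = 1443 \frac{1}{\frac{1}{89}} = 1443 \cdot 89 = 128427$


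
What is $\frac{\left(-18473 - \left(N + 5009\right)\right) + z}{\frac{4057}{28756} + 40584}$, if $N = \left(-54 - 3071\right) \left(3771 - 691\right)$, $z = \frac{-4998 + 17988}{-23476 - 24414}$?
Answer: $\frac{1322248856596668}{5588942879629} \approx 236.58$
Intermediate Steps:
$z = - \frac{1299}{4789}$ ($z = \frac{12990}{-47890} = 12990 \left(- \frac{1}{47890}\right) = - \frac{1299}{4789} \approx -0.27125$)
$N = -9625000$ ($N = \left(-3125\right) 3080 = -9625000$)
$\frac{\left(-18473 - \left(N + 5009\right)\right) + z}{\frac{4057}{28756} + 40584} = \frac{\left(-18473 - \left(-9625000 + 5009\right)\right) - \frac{1299}{4789}}{\frac{4057}{28756} + 40584} = \frac{\left(-18473 - -9619991\right) - \frac{1299}{4789}}{4057 \cdot \frac{1}{28756} + 40584} = \frac{\left(-18473 + 9619991\right) - \frac{1299}{4789}}{\frac{4057}{28756} + 40584} = \frac{9601518 - \frac{1299}{4789}}{\frac{1167037561}{28756}} = \frac{45981668403}{4789} \cdot \frac{28756}{1167037561} = \frac{1322248856596668}{5588942879629}$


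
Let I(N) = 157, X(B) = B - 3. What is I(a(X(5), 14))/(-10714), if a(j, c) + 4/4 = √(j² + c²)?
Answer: -157/10714 ≈ -0.014654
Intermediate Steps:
X(B) = -3 + B
a(j, c) = -1 + √(c² + j²) (a(j, c) = -1 + √(j² + c²) = -1 + √(c² + j²))
I(a(X(5), 14))/(-10714) = 157/(-10714) = 157*(-1/10714) = -157/10714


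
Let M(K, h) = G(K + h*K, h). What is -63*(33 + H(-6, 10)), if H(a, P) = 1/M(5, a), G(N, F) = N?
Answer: -51912/25 ≈ -2076.5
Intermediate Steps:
M(K, h) = K + K*h (M(K, h) = K + h*K = K + K*h)
H(a, P) = 1/(5 + 5*a) (H(a, P) = 1/(5*(1 + a)) = 1/(5 + 5*a))
-63*(33 + H(-6, 10)) = -63*(33 + 1/(5*(1 - 6))) = -63*(33 + (⅕)/(-5)) = -63*(33 + (⅕)*(-⅕)) = -63*(33 - 1/25) = -63*824/25 = -51912/25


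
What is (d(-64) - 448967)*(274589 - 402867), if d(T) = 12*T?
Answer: 57691106330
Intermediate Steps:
(d(-64) - 448967)*(274589 - 402867) = (12*(-64) - 448967)*(274589 - 402867) = (-768 - 448967)*(-128278) = -449735*(-128278) = 57691106330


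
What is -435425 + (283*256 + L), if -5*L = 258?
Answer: -1815143/5 ≈ -3.6303e+5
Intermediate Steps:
L = -258/5 (L = -1/5*258 = -258/5 ≈ -51.600)
-435425 + (283*256 + L) = -435425 + (283*256 - 258/5) = -435425 + (72448 - 258/5) = -435425 + 361982/5 = -1815143/5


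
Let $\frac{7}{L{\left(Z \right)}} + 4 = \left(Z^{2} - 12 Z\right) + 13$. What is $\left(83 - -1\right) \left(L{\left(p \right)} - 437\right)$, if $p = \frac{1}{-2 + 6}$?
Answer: $- \frac{3551268}{97} \approx -36611.0$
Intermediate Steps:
$p = \frac{1}{4} \approx 0.25$
$L{\left(Z \right)} = \frac{7}{9 + Z^{2} - 12 Z}$ ($L{\left(Z \right)} = \frac{7}{-4 + \left(\left(Z^{2} - 12 Z\right) + 13\right)} = \frac{7}{-4 + \left(13 + Z^{2} - 12 Z\right)} = \frac{7}{9 + Z^{2} - 12 Z}$)
$\left(83 - -1\right) \left(L{\left(p \right)} - 437\right) = \left(83 - -1\right) \left(\frac{7}{9 + \left(\frac{1}{4}\right)^{2} - 3} - 437\right) = \left(83 + 1\right) \left(\frac{7}{9 + \frac{1}{16} - 3} - 437\right) = 84 \left(\frac{7}{\frac{97}{16}} - 437\right) = 84 \left(7 \cdot \frac{16}{97} - 437\right) = 84 \left(\frac{112}{97} - 437\right) = 84 \left(- \frac{42277}{97}\right) = - \frac{3551268}{97}$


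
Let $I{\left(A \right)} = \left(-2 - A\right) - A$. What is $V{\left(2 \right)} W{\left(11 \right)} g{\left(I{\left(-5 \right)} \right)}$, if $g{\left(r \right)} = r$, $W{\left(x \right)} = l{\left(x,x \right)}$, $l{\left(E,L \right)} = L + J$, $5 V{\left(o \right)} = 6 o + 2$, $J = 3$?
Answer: $\frac{1568}{5} \approx 313.6$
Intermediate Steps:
$V{\left(o \right)} = \frac{2}{5} + \frac{6 o}{5}$ ($V{\left(o \right)} = \frac{6 o + 2}{5} = \frac{2 + 6 o}{5} = \frac{2}{5} + \frac{6 o}{5}$)
$l{\left(E,L \right)} = 3 + L$ ($l{\left(E,L \right)} = L + 3 = 3 + L$)
$W{\left(x \right)} = 3 + x$
$I{\left(A \right)} = -2 - 2 A$
$V{\left(2 \right)} W{\left(11 \right)} g{\left(I{\left(-5 \right)} \right)} = \left(\frac{2}{5} + \frac{6}{5} \cdot 2\right) \left(3 + 11\right) \left(-2 - -10\right) = \left(\frac{2}{5} + \frac{12}{5}\right) 14 \left(-2 + 10\right) = \frac{14}{5} \cdot 14 \cdot 8 = \frac{196}{5} \cdot 8 = \frac{1568}{5}$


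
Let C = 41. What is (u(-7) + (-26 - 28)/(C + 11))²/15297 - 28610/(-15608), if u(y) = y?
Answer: 9266601874/5043711543 ≈ 1.8373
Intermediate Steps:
(u(-7) + (-26 - 28)/(C + 11))²/15297 - 28610/(-15608) = (-7 + (-26 - 28)/(41 + 11))²/15297 - 28610/(-15608) = (-7 - 54/52)²*(1/15297) - 28610*(-1/15608) = (-7 - 54*1/52)²*(1/15297) + 14305/7804 = (-7 - 27/26)²*(1/15297) + 14305/7804 = (-209/26)²*(1/15297) + 14305/7804 = (43681/676)*(1/15297) + 14305/7804 = 43681/10340772 + 14305/7804 = 9266601874/5043711543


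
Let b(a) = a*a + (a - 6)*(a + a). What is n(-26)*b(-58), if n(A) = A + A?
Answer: -560976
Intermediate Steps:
n(A) = 2*A
b(a) = a² + 2*a*(-6 + a) (b(a) = a² + (-6 + a)*(2*a) = a² + 2*a*(-6 + a))
n(-26)*b(-58) = (2*(-26))*(3*(-58)*(-4 - 58)) = -156*(-58)*(-62) = -52*10788 = -560976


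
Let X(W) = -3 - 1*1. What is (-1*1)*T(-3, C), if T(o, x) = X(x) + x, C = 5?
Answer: -1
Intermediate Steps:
X(W) = -4 (X(W) = -3 - 1 = -4)
T(o, x) = -4 + x
(-1*1)*T(-3, C) = (-1*1)*(-4 + 5) = -1*1 = -1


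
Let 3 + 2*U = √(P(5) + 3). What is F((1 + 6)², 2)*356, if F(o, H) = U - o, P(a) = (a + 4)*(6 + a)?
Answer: -17978 + 178*√102 ≈ -16180.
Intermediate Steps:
P(a) = (4 + a)*(6 + a)
U = -3/2 + √102/2 (U = -3/2 + √((24 + 5² + 10*5) + 3)/2 = -3/2 + √((24 + 25 + 50) + 3)/2 = -3/2 + √(99 + 3)/2 = -3/2 + √102/2 ≈ 3.5498)
F(o, H) = -3/2 + √102/2 - o (F(o, H) = (-3/2 + √102/2) - o = -3/2 + √102/2 - o)
F((1 + 6)², 2)*356 = (-3/2 + √102/2 - (1 + 6)²)*356 = (-3/2 + √102/2 - 1*7²)*356 = (-3/2 + √102/2 - 1*49)*356 = (-3/2 + √102/2 - 49)*356 = (-101/2 + √102/2)*356 = -17978 + 178*√102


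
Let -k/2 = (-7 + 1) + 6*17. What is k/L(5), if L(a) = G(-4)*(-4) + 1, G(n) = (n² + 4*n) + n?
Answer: -192/17 ≈ -11.294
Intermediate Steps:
G(n) = n² + 5*n
L(a) = 17 (L(a) = -4*(5 - 4)*(-4) + 1 = -4*1*(-4) + 1 = -4*(-4) + 1 = 16 + 1 = 17)
k = -192 (k = -2*((-7 + 1) + 6*17) = -2*(-6 + 102) = -2*96 = -192)
k/L(5) = -192/17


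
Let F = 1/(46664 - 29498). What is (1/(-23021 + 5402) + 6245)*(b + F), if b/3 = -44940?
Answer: -127323078129463913/151223877 ≈ -8.4195e+8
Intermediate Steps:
b = -134820 (b = 3*(-44940) = -134820)
F = 1/17166 ≈ 5.8255e-5
(1/(-23021 + 5402) + 6245)*(b + F) = (1/(-23021 + 5402) + 6245)*(-134820 + 1/17166) = (1/(-17619) + 6245)*(-2314320119/17166) = (-1/17619 + 6245)*(-2314320119/17166) = (110030654/17619)*(-2314320119/17166) = -127323078129463913/151223877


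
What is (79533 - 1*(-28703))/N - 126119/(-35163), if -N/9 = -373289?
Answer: 15833904481/4375320369 ≈ 3.6189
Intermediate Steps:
N = 3359601 (N = -9*(-373289) = 3359601)
(79533 - 1*(-28703))/N - 126119/(-35163) = (79533 - 1*(-28703))/3359601 - 126119/(-35163) = (79533 + 28703)*(1/3359601) - 126119*(-1/35163) = 108236*(1/3359601) + 126119/35163 = 108236/3359601 + 126119/35163 = 15833904481/4375320369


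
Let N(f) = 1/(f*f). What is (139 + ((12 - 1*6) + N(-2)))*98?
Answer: 28469/2 ≈ 14235.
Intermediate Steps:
N(f) = f⁻²
(139 + ((12 - 1*6) + N(-2)))*98 = (139 + ((12 - 1*6) + (-2)⁻²))*98 = (139 + ((12 - 6) + ¼))*98 = (139 + (6 + ¼))*98 = (139 + 25/4)*98 = (581/4)*98 = 28469/2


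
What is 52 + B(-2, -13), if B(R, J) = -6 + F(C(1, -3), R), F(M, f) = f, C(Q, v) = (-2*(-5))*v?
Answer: 44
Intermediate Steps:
C(Q, v) = 10*v
B(R, J) = -6 + R
52 + B(-2, -13) = 52 + (-6 - 2) = 52 - 8 = 44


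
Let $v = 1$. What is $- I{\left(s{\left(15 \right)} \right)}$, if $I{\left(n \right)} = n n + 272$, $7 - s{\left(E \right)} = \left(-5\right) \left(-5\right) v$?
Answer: $-596$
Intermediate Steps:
$s{\left(E \right)} = -18$ ($s{\left(E \right)} = 7 - \left(-5\right) \left(-5\right) 1 = 7 - 25 \cdot 1 = 7 - 25 = -18$)
$I{\left(n \right)} = 272 + n^{2}$ ($I{\left(n \right)} = n^{2} + 272 = 272 + n^{2}$)
$- I{\left(s{\left(15 \right)} \right)} = - (272 + \left(-18\right)^{2}) = - (272 + 324) = \left(-1\right) 596 = -596$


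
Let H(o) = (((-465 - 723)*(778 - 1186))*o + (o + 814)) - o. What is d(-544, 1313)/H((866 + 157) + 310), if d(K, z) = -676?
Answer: -338/323055623 ≈ -1.0463e-6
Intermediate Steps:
H(o) = 814 + 484704*o (H(o) = ((-1188*(-408))*o + (814 + o)) - o = (484704*o + (814 + o)) - o = (814 + 484705*o) - o = 814 + 484704*o)
d(-544, 1313)/H((866 + 157) + 310) = -676/(814 + 484704*((866 + 157) + 310)) = -676/(814 + 484704*(1023 + 310)) = -676/(814 + 484704*1333) = -676/(814 + 646110432) = -676/646111246 = -676*1/646111246 = -338/323055623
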